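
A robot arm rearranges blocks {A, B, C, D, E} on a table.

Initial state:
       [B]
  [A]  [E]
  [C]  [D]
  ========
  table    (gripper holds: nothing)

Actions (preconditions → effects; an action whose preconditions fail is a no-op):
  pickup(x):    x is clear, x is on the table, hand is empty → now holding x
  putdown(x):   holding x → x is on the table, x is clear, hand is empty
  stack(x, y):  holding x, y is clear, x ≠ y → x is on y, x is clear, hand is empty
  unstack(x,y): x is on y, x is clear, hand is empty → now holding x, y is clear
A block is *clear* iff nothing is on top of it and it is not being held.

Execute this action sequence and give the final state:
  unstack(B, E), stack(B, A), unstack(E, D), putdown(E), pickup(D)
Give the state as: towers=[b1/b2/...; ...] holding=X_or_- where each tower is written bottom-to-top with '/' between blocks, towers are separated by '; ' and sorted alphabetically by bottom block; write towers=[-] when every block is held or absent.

step 1 (unstack(B, E)): towers=[C/A; D/E] holding=B
step 2 (stack(B, A)): towers=[C/A/B; D/E] holding=-
step 3 (unstack(E, D)): towers=[C/A/B; D] holding=E
step 4 (putdown(E)): towers=[C/A/B; D; E] holding=-
step 5 (pickup(D)): towers=[C/A/B; E] holding=D

towers=[C/A/B; E] holding=D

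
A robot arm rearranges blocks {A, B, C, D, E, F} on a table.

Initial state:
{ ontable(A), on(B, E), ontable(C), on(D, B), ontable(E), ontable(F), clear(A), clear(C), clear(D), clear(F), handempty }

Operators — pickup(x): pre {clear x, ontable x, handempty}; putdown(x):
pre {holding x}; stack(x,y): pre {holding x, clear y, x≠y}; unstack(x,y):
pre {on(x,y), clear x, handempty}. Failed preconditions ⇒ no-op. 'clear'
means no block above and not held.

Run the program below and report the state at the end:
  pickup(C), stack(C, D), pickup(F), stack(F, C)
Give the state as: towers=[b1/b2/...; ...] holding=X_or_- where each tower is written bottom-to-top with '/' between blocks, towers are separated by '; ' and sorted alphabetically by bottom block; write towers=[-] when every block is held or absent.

step 1 (pickup(C)): towers=[A; E/B/D; F] holding=C
step 2 (stack(C, D)): towers=[A; E/B/D/C; F] holding=-
step 3 (pickup(F)): towers=[A; E/B/D/C] holding=F
step 4 (stack(F, C)): towers=[A; E/B/D/C/F] holding=-

towers=[A; E/B/D/C/F] holding=-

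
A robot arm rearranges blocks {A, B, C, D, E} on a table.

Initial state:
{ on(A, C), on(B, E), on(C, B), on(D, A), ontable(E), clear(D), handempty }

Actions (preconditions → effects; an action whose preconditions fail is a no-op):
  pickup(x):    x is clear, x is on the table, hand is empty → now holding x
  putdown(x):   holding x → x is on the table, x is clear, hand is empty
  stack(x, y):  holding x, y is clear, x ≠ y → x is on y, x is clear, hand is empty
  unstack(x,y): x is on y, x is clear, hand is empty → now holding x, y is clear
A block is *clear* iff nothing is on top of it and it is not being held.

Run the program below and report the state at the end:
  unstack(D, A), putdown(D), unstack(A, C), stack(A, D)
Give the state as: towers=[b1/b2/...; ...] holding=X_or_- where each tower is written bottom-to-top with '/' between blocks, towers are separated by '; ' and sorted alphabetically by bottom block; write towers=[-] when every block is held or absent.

step 1 (unstack(D, A)): towers=[E/B/C/A] holding=D
step 2 (putdown(D)): towers=[D; E/B/C/A] holding=-
step 3 (unstack(A, C)): towers=[D; E/B/C] holding=A
step 4 (stack(A, D)): towers=[D/A; E/B/C] holding=-

towers=[D/A; E/B/C] holding=-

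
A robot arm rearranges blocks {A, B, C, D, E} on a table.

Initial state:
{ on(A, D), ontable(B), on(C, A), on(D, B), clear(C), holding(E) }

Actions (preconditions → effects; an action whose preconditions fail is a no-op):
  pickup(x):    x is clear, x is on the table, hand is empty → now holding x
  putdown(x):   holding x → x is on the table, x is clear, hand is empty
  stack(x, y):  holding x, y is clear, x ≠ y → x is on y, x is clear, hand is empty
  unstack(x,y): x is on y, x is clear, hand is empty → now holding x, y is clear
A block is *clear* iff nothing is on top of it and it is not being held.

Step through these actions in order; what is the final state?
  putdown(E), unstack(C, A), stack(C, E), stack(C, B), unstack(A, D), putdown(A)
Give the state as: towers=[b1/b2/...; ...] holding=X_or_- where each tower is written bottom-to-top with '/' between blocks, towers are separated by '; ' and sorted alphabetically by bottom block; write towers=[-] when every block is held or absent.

towers=[A; B/D; E/C] holding=-

step 1 (putdown(E)): towers=[B/D/A/C; E] holding=-
step 2 (unstack(C, A)): towers=[B/D/A; E] holding=C
step 3 (stack(C, E)): towers=[B/D/A; E/C] holding=-
step 4 (stack(C, B)) [no-op]: towers=[B/D/A; E/C] holding=-
step 5 (unstack(A, D)): towers=[B/D; E/C] holding=A
step 6 (putdown(A)): towers=[A; B/D; E/C] holding=-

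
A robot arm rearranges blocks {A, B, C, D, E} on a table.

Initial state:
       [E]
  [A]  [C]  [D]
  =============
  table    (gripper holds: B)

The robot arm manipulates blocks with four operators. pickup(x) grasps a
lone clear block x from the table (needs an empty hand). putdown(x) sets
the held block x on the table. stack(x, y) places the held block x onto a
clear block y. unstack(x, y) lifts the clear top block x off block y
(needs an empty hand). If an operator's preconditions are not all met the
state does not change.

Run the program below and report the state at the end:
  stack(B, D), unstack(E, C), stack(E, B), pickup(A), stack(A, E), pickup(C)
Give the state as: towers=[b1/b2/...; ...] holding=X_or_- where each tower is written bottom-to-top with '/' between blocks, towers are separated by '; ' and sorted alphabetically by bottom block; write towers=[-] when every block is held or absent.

step 1 (stack(B, D)): towers=[A; C/E; D/B] holding=-
step 2 (unstack(E, C)): towers=[A; C; D/B] holding=E
step 3 (stack(E, B)): towers=[A; C; D/B/E] holding=-
step 4 (pickup(A)): towers=[C; D/B/E] holding=A
step 5 (stack(A, E)): towers=[C; D/B/E/A] holding=-
step 6 (pickup(C)): towers=[D/B/E/A] holding=C

towers=[D/B/E/A] holding=C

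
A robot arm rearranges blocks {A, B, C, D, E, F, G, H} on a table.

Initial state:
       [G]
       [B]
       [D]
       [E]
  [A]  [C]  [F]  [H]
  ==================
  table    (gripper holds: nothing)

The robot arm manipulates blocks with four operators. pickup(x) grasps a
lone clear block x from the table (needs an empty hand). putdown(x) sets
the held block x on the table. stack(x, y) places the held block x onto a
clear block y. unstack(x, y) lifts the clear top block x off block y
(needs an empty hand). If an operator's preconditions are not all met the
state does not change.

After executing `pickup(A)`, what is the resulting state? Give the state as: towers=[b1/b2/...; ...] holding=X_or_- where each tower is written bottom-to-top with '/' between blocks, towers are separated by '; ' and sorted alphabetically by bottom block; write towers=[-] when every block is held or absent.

before: towers=[A; C/E/D/B/G; F; H] holding=-
pre[pickup(A)]: clear(A) ✓, ontable(A) ✓, handempty ✓
all met → apply pickup(A)
after:  towers=[C/E/D/B/G; F; H] holding=A

towers=[C/E/D/B/G; F; H] holding=A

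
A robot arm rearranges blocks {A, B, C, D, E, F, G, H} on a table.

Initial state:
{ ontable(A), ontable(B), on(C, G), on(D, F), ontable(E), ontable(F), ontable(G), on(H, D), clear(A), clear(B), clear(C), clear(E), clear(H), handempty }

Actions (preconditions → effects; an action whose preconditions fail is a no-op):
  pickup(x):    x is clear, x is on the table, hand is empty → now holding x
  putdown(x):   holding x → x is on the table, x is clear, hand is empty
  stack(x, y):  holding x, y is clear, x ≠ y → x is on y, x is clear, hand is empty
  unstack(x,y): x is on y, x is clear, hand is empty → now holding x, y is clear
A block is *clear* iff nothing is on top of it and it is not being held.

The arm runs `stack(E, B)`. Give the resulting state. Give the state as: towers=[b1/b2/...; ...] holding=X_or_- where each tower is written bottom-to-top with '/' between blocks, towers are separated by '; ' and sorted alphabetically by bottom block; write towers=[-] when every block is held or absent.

before: towers=[A; B; E; F/D/H; G/C] holding=-
pre[stack(E, B)]: holding(E) no, clear(B) yes, E≠B yes
holding(E) unmet → stack(E, B) is a no-op
after:  towers=[A; B; E; F/D/H; G/C] holding=-

towers=[A; B; E; F/D/H; G/C] holding=-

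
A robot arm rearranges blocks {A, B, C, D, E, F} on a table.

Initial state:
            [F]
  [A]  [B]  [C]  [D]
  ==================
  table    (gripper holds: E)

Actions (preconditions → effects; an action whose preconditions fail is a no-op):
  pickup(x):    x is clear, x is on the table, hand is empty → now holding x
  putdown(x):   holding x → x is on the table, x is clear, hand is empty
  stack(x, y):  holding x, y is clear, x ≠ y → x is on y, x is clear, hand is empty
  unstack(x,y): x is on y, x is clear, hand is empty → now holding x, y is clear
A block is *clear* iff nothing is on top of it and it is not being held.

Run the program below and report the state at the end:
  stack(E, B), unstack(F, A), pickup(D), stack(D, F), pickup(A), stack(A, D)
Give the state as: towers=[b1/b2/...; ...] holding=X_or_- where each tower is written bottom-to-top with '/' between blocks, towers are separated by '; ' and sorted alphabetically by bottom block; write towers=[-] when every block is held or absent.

step 1 (stack(E, B)): towers=[A; B/E; C/F; D] holding=-
step 2 (unstack(F, A)) [no-op]: towers=[A; B/E; C/F; D] holding=-
step 3 (pickup(D)): towers=[A; B/E; C/F] holding=D
step 4 (stack(D, F)): towers=[A; B/E; C/F/D] holding=-
step 5 (pickup(A)): towers=[B/E; C/F/D] holding=A
step 6 (stack(A, D)): towers=[B/E; C/F/D/A] holding=-

towers=[B/E; C/F/D/A] holding=-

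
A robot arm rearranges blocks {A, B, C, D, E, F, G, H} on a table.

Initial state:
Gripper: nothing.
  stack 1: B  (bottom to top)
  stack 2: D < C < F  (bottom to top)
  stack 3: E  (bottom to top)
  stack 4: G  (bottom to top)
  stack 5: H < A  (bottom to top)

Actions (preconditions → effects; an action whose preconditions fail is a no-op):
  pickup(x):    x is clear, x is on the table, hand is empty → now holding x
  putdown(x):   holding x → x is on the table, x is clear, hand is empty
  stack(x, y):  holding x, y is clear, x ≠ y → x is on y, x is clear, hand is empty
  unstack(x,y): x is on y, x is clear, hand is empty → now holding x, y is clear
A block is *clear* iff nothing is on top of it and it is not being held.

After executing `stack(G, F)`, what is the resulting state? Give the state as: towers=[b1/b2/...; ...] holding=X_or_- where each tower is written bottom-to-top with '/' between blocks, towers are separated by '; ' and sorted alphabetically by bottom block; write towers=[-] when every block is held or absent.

towers=[B; D/C/F; E; G; H/A] holding=-

before: towers=[B; D/C/F; E; G; H/A] holding=-
pre[stack(G, F)]: holding(G) fail, clear(F) ok, G≠F ok
holding(G) unmet → stack(G, F) is a no-op
after:  towers=[B; D/C/F; E; G; H/A] holding=-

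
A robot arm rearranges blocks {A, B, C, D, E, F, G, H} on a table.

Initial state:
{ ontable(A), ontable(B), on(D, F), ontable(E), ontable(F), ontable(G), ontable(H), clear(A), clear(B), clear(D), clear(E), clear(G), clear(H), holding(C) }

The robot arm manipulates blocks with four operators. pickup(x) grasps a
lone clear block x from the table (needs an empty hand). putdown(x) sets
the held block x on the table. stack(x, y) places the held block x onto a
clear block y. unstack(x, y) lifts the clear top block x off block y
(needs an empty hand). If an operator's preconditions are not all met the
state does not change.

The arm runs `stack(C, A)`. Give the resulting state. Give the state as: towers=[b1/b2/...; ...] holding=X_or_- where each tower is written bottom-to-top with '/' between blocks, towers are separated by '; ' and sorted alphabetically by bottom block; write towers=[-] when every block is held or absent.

before: towers=[A; B; E; F/D; G; H] holding=C
pre[stack(C, A)]: holding(C) ✓, clear(A) ✓, C≠A ✓
all met → apply stack(C, A)
after:  towers=[A/C; B; E; F/D; G; H] holding=-

towers=[A/C; B; E; F/D; G; H] holding=-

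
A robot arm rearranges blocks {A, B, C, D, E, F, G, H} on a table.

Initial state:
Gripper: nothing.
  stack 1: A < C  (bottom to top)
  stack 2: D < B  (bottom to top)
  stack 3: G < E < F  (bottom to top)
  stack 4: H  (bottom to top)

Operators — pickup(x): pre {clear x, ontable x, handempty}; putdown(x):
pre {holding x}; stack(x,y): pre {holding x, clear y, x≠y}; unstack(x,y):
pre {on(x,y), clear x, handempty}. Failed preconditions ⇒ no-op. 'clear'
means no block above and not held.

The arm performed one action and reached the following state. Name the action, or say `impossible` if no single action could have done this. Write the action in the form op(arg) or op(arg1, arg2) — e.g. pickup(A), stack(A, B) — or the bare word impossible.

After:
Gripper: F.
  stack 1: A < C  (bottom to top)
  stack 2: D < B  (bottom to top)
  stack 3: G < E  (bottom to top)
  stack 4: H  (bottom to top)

unstack(F, E)

target: towers=[A/C; D/B; G/E; H] holding=F
         pickup(H) → towers=[A/C; D/B; G/E/F] holding=H
     unstack(B, D) → towers=[A/C; D; G/E/F; H] holding=B
     unstack(F, E) → towers=[A/C; D/B; G/E; H] holding=F  ← match
     unstack(C, A) → towers=[A; D/B; G/E/F; H] holding=C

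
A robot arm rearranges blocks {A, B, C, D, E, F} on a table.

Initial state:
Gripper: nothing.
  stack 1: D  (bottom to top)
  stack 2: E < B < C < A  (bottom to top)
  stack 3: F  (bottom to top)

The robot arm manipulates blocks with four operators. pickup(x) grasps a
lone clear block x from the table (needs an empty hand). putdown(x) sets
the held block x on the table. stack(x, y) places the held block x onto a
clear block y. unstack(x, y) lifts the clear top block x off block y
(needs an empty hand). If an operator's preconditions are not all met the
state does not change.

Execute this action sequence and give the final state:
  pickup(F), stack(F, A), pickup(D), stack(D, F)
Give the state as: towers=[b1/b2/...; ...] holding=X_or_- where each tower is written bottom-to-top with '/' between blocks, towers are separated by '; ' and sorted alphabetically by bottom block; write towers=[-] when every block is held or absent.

towers=[E/B/C/A/F/D] holding=-

step 1 (pickup(F)): towers=[D; E/B/C/A] holding=F
step 2 (stack(F, A)): towers=[D; E/B/C/A/F] holding=-
step 3 (pickup(D)): towers=[E/B/C/A/F] holding=D
step 4 (stack(D, F)): towers=[E/B/C/A/F/D] holding=-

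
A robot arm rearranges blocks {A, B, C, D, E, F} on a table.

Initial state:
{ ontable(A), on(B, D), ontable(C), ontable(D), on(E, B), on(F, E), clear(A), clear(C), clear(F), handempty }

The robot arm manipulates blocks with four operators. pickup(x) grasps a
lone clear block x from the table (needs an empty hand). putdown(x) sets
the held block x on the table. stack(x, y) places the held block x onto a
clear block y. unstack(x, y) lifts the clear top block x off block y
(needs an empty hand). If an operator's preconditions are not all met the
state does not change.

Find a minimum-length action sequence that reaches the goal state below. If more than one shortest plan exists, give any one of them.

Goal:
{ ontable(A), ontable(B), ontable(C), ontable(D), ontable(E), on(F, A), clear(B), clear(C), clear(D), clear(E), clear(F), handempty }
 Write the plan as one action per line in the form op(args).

unstack(F, E)
stack(F, A)
unstack(E, B)
putdown(E)
unstack(B, D)
putdown(B)

step 1 (unstack(F, E)): towers=[A; C; D/B/E] holding=F
step 2 (stack(F, A)): towers=[A/F; C; D/B/E] holding=-
step 3 (unstack(E, B)): towers=[A/F; C; D/B] holding=E
step 4 (putdown(E)): towers=[A/F; C; D/B; E] holding=-
step 5 (unstack(B, D)): towers=[A/F; C; D; E] holding=B
step 6 (putdown(B)): towers=[A/F; B; C; D; E] holding=-
goal check: towers=[A/F; B; C; D; E] holding=- — reached (length 6, optimal by BFS)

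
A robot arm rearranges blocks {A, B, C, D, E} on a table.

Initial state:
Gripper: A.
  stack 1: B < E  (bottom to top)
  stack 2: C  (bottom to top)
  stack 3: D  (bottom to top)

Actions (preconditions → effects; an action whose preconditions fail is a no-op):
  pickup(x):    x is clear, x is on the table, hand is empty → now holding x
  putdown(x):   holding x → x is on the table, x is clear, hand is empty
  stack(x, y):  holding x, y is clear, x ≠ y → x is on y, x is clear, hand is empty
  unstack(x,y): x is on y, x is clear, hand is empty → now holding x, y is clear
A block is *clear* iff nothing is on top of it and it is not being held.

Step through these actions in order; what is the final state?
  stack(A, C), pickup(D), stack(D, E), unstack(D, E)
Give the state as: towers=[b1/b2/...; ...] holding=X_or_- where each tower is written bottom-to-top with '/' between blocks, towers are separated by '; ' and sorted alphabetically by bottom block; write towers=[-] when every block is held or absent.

step 1 (stack(A, C)): towers=[B/E; C/A; D] holding=-
step 2 (pickup(D)): towers=[B/E; C/A] holding=D
step 3 (stack(D, E)): towers=[B/E/D; C/A] holding=-
step 4 (unstack(D, E)): towers=[B/E; C/A] holding=D

towers=[B/E; C/A] holding=D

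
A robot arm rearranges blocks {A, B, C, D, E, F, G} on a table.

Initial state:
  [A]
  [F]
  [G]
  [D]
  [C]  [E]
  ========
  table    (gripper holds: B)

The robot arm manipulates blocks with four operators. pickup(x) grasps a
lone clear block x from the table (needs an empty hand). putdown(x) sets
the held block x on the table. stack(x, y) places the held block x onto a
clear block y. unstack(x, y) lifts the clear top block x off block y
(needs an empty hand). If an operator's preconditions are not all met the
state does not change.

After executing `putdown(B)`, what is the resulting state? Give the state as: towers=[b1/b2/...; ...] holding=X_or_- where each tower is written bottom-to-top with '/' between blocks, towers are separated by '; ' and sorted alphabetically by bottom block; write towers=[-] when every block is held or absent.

before: towers=[C/D/G/F/A; E] holding=B
pre[putdown(B)]: holding(B) ✓
all met → apply putdown(B)
after:  towers=[B; C/D/G/F/A; E] holding=-

towers=[B; C/D/G/F/A; E] holding=-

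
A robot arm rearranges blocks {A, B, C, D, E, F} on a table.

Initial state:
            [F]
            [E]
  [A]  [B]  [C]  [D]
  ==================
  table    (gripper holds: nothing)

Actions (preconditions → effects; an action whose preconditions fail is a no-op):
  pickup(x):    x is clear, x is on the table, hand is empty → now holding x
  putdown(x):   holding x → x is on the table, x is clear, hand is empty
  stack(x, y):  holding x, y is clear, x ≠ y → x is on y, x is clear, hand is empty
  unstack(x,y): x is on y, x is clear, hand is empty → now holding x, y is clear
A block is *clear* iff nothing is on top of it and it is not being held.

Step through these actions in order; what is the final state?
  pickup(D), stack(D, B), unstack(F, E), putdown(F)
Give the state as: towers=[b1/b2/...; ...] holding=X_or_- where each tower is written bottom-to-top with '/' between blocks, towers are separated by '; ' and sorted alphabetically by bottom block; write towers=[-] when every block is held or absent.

step 1 (pickup(D)): towers=[A; B; C/E/F] holding=D
step 2 (stack(D, B)): towers=[A; B/D; C/E/F] holding=-
step 3 (unstack(F, E)): towers=[A; B/D; C/E] holding=F
step 4 (putdown(F)): towers=[A; B/D; C/E; F] holding=-

towers=[A; B/D; C/E; F] holding=-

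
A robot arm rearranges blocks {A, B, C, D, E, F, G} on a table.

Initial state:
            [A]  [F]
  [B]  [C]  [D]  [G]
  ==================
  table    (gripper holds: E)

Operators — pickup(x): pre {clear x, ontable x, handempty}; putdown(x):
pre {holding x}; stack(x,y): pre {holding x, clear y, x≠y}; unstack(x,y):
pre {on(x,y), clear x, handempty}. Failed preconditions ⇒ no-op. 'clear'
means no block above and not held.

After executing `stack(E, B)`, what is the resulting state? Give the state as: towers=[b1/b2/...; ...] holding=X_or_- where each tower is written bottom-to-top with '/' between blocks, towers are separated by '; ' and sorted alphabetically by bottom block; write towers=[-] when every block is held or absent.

towers=[B/E; C; D/A; G/F] holding=-

before: towers=[B; C; D/A; G/F] holding=E
pre[stack(E, B)]: holding(E) ok, clear(B) ok, E≠B ok
all met → apply stack(E, B)
after:  towers=[B/E; C; D/A; G/F] holding=-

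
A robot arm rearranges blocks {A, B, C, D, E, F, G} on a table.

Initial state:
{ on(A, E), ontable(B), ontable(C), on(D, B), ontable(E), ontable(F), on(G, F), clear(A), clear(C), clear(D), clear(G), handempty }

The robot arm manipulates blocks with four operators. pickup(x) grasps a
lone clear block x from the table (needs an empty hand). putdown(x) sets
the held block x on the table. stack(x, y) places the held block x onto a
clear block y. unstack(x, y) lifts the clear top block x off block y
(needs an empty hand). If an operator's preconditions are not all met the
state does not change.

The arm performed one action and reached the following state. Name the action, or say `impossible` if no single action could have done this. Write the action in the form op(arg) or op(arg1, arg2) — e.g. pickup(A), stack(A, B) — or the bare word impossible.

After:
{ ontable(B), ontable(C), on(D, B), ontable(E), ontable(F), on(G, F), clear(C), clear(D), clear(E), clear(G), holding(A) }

target: towers=[B/D; C; E; F/G] holding=A
     unstack(G, F) → towers=[B/D; C; E/A; F] holding=G
     unstack(D, B) → towers=[B; C; E/A; F/G] holding=D
     unstack(A, E) → towers=[B/D; C; E; F/G] holding=A  ← match
         pickup(C) → towers=[B/D; E/A; F/G] holding=C

unstack(A, E)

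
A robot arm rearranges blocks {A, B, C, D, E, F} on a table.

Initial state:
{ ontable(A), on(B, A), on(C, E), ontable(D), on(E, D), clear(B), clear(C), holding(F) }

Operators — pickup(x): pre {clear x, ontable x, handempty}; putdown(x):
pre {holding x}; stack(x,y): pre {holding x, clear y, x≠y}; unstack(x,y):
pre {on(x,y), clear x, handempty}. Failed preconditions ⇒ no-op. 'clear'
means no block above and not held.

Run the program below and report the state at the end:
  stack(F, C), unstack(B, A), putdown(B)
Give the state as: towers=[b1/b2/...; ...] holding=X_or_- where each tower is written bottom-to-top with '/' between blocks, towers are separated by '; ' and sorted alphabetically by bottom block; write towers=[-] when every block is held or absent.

step 1 (stack(F, C)): towers=[A/B; D/E/C/F] holding=-
step 2 (unstack(B, A)): towers=[A; D/E/C/F] holding=B
step 3 (putdown(B)): towers=[A; B; D/E/C/F] holding=-

towers=[A; B; D/E/C/F] holding=-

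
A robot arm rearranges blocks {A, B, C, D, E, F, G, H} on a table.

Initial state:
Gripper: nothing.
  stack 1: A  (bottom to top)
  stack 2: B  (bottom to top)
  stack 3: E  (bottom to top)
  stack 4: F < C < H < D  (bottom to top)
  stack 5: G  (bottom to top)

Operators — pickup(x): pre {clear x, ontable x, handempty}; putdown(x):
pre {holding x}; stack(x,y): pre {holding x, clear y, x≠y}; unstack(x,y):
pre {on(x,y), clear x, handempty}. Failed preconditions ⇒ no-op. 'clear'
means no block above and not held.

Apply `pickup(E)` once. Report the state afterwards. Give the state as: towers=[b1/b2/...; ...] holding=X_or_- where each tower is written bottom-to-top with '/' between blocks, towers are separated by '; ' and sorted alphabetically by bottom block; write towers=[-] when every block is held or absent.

towers=[A; B; F/C/H/D; G] holding=E

before: towers=[A; B; E; F/C/H/D; G] holding=-
pre[pickup(E)]: clear(E) ok, ontable(E) ok, handempty ok
all met → apply pickup(E)
after:  towers=[A; B; F/C/H/D; G] holding=E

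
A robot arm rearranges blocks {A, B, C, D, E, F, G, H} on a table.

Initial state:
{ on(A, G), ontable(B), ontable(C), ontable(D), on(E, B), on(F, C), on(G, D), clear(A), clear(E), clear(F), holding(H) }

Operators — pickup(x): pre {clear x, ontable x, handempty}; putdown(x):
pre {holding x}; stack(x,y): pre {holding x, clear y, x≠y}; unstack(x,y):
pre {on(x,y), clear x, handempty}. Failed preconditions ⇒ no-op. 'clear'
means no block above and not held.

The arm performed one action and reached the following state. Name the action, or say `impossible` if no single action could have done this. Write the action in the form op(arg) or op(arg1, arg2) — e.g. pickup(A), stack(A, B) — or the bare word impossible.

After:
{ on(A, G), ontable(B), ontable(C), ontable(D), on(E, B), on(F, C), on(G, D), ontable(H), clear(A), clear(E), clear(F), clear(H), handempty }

target: towers=[B/E; C/F; D/G/A; H] holding=-
        putdown(H) → towers=[B/E; C/F; D/G/A; H] holding=-  ← match
       stack(H, A) → towers=[B/E; C/F; D/G/A/H] holding=-
       stack(H, E) → towers=[B/E/H; C/F; D/G/A] holding=-
       stack(H, F) → towers=[B/E; C/F/H; D/G/A] holding=-

putdown(H)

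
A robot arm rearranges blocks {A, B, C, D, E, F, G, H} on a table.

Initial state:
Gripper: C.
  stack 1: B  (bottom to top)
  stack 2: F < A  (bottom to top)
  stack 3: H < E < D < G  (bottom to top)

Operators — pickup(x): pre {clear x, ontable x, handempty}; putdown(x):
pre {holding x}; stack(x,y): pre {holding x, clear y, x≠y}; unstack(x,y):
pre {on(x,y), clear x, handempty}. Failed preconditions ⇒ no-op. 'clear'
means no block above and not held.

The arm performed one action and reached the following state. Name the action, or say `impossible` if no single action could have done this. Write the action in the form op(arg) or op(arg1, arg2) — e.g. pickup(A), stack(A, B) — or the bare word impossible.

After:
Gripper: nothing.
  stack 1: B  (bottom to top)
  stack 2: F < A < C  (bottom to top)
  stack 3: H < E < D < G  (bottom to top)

stack(C, A)

target: towers=[B; F/A/C; H/E/D/G] holding=-
        putdown(C) → towers=[B; C; F/A; H/E/D/G] holding=-
       stack(C, G) → towers=[B; F/A; H/E/D/G/C] holding=-
       stack(C, A) → towers=[B; F/A/C; H/E/D/G] holding=-  ← match
       stack(C, B) → towers=[B/C; F/A; H/E/D/G] holding=-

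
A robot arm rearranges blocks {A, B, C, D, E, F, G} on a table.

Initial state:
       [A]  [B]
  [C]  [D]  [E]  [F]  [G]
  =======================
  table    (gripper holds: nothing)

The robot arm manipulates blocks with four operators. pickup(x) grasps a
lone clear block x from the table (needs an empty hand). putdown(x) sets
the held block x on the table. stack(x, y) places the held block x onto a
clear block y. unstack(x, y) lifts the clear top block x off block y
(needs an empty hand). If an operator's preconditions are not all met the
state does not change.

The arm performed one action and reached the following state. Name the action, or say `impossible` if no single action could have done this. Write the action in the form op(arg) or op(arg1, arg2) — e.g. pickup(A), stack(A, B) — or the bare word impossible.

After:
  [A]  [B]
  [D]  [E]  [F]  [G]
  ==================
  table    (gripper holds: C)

pickup(C)

target: towers=[D/A; E/B; F; G] holding=C
     unstack(B, E) → towers=[C; D/A; E; F; G] holding=B
         pickup(F) → towers=[C; D/A; E/B; G] holding=F
         pickup(G) → towers=[C; D/A; E/B; F] holding=G
     unstack(A, D) → towers=[C; D; E/B; F; G] holding=A
         pickup(C) → towers=[D/A; E/B; F; G] holding=C  ← match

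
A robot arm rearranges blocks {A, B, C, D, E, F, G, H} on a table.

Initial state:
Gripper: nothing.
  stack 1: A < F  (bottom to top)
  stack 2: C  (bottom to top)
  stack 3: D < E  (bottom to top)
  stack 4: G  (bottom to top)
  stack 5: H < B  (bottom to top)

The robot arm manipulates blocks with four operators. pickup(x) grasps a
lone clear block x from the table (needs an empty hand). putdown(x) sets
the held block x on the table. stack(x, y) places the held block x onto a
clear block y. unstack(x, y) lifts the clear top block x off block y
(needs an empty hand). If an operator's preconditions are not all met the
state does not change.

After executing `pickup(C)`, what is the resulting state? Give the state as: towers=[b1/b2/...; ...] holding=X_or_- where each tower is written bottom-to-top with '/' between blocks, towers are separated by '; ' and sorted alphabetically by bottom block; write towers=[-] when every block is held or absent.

towers=[A/F; D/E; G; H/B] holding=C

before: towers=[A/F; C; D/E; G; H/B] holding=-
pre[pickup(C)]: clear(C) ✓, ontable(C) ✓, handempty ✓
all met → apply pickup(C)
after:  towers=[A/F; D/E; G; H/B] holding=C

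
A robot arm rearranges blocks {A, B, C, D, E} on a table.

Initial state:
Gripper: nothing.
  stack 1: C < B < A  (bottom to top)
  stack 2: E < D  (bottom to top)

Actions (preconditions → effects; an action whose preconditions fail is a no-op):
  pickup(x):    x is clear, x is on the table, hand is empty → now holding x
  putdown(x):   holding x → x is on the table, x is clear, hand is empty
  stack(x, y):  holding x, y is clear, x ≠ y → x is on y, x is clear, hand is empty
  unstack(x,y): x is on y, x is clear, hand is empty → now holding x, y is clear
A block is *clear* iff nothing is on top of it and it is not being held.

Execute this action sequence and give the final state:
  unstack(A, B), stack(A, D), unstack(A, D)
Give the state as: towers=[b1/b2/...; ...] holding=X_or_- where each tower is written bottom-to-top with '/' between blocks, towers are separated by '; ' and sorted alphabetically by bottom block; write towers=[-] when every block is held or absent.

step 1 (unstack(A, B)): towers=[C/B; E/D] holding=A
step 2 (stack(A, D)): towers=[C/B; E/D/A] holding=-
step 3 (unstack(A, D)): towers=[C/B; E/D] holding=A

towers=[C/B; E/D] holding=A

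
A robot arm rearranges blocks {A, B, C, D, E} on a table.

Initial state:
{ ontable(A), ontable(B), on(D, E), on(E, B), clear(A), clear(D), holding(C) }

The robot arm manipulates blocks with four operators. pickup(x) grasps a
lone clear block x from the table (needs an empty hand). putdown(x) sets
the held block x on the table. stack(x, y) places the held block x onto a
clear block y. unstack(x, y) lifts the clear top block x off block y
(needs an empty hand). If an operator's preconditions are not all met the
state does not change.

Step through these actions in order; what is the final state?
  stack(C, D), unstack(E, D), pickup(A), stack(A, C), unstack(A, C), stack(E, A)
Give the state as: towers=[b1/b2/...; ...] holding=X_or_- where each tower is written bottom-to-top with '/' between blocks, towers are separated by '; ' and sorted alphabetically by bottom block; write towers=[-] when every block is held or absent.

step 1 (stack(C, D)): towers=[A; B/E/D/C] holding=-
step 2 (unstack(E, D)) [no-op]: towers=[A; B/E/D/C] holding=-
step 3 (pickup(A)): towers=[B/E/D/C] holding=A
step 4 (stack(A, C)): towers=[B/E/D/C/A] holding=-
step 5 (unstack(A, C)): towers=[B/E/D/C] holding=A
step 6 (stack(E, A)) [no-op]: towers=[B/E/D/C] holding=A

towers=[B/E/D/C] holding=A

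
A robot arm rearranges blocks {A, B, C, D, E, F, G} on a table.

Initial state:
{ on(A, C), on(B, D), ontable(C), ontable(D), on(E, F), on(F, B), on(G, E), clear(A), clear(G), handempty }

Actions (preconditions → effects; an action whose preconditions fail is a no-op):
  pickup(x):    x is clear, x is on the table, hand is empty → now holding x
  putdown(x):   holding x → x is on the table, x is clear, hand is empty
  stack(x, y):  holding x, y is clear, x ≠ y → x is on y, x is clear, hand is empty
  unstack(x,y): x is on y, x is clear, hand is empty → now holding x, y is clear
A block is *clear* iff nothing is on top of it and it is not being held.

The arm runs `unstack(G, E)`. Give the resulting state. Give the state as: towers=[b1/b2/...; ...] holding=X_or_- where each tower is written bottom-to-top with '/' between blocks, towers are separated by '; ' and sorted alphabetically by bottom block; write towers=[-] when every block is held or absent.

before: towers=[C/A; D/B/F/E/G] holding=-
pre[unstack(G, E)]: on(G,E) ok, clear(G) ok, handempty ok
all met → apply unstack(G, E)
after:  towers=[C/A; D/B/F/E] holding=G

towers=[C/A; D/B/F/E] holding=G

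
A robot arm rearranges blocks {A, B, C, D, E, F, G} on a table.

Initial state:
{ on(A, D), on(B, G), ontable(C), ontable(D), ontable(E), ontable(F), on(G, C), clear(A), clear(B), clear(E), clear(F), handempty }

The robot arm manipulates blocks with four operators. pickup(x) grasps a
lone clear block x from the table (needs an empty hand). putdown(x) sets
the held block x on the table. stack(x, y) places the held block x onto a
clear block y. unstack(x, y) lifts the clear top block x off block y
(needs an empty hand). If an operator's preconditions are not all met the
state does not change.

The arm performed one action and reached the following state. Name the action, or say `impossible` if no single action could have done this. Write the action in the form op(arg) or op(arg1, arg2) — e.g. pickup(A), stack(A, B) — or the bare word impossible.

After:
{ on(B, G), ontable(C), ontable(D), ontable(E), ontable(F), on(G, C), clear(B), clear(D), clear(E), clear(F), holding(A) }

target: towers=[C/G/B; D; E; F] holding=A
     unstack(B, G) → towers=[C/G; D/A; E; F] holding=B
         pickup(F) → towers=[C/G/B; D/A; E] holding=F
     unstack(A, D) → towers=[C/G/B; D; E; F] holding=A  ← match
         pickup(E) → towers=[C/G/B; D/A; F] holding=E

unstack(A, D)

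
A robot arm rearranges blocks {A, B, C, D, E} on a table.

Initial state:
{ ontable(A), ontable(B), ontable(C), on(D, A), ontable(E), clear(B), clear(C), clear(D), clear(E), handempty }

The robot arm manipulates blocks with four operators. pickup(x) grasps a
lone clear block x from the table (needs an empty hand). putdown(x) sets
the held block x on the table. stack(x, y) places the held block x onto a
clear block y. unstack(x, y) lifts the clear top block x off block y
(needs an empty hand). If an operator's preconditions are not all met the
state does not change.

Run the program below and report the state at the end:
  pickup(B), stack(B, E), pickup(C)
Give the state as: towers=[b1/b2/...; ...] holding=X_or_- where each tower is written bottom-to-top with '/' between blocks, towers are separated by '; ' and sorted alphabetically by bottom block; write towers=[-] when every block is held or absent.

step 1 (pickup(B)): towers=[A/D; C; E] holding=B
step 2 (stack(B, E)): towers=[A/D; C; E/B] holding=-
step 3 (pickup(C)): towers=[A/D; E/B] holding=C

towers=[A/D; E/B] holding=C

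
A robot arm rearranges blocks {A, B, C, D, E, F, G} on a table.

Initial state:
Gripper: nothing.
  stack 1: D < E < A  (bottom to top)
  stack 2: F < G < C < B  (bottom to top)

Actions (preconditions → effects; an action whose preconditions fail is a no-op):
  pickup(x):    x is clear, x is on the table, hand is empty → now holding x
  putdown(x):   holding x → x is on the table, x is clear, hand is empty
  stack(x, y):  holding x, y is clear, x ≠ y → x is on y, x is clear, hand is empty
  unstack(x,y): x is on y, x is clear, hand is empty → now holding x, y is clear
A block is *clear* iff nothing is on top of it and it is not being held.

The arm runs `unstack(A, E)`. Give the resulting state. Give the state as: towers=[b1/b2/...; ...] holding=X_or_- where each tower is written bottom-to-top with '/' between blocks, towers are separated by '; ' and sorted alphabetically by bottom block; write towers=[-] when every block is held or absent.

towers=[D/E; F/G/C/B] holding=A

before: towers=[D/E/A; F/G/C/B] holding=-
pre[unstack(A, E)]: on(A,E) yes, clear(A) yes, handempty yes
all met → apply unstack(A, E)
after:  towers=[D/E; F/G/C/B] holding=A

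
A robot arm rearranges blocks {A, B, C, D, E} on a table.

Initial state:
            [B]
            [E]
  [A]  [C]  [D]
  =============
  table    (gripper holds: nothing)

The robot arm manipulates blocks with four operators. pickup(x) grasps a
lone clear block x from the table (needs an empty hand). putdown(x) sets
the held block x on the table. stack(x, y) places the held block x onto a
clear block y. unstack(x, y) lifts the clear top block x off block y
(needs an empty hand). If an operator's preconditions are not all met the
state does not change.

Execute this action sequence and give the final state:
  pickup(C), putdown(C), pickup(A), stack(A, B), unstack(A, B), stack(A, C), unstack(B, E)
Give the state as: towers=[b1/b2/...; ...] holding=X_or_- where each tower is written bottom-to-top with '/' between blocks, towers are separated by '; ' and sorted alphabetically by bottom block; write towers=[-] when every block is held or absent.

towers=[C/A; D/E] holding=B

step 1 (pickup(C)): towers=[A; D/E/B] holding=C
step 2 (putdown(C)): towers=[A; C; D/E/B] holding=-
step 3 (pickup(A)): towers=[C; D/E/B] holding=A
step 4 (stack(A, B)): towers=[C; D/E/B/A] holding=-
step 5 (unstack(A, B)): towers=[C; D/E/B] holding=A
step 6 (stack(A, C)): towers=[C/A; D/E/B] holding=-
step 7 (unstack(B, E)): towers=[C/A; D/E] holding=B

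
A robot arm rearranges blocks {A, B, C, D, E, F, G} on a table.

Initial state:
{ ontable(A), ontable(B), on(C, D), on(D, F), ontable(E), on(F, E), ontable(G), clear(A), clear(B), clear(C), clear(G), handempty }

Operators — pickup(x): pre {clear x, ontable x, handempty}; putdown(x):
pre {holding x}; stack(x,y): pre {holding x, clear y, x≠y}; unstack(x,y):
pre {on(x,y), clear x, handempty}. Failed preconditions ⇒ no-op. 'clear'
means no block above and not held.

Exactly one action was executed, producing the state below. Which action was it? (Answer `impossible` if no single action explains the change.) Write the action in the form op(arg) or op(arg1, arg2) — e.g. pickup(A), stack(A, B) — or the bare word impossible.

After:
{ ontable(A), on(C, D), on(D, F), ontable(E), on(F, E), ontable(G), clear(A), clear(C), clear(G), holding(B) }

pickup(B)

target: towers=[A; E/F/D/C; G] holding=B
         pickup(B) → towers=[A; E/F/D/C; G] holding=B  ← match
         pickup(G) → towers=[A; B; E/F/D/C] holding=G
         pickup(A) → towers=[B; E/F/D/C; G] holding=A
     unstack(C, D) → towers=[A; B; E/F/D; G] holding=C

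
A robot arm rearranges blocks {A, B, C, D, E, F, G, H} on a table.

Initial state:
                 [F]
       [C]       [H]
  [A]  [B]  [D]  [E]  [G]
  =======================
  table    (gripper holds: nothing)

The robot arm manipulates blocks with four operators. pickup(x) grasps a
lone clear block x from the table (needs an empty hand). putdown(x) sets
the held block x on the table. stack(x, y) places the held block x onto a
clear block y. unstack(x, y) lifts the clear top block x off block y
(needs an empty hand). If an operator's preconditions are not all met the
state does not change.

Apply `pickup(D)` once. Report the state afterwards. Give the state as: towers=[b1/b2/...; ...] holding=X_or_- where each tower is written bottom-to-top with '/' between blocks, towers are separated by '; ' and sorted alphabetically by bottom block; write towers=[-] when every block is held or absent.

towers=[A; B/C; E/H/F; G] holding=D

before: towers=[A; B/C; D; E/H/F; G] holding=-
pre[pickup(D)]: clear(D) ✓, ontable(D) ✓, handempty ✓
all met → apply pickup(D)
after:  towers=[A; B/C; E/H/F; G] holding=D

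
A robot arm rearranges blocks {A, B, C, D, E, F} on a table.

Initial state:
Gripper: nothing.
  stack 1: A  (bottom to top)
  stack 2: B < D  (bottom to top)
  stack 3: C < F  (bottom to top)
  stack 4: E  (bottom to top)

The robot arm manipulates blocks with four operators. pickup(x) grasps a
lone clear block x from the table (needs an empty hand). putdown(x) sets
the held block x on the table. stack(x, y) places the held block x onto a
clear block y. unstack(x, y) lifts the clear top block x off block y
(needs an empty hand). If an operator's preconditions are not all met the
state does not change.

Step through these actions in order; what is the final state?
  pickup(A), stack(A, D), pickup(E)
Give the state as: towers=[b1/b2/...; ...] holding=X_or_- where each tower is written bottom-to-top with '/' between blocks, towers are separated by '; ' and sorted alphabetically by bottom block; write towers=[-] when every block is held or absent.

towers=[B/D/A; C/F] holding=E

step 1 (pickup(A)): towers=[B/D; C/F; E] holding=A
step 2 (stack(A, D)): towers=[B/D/A; C/F; E] holding=-
step 3 (pickup(E)): towers=[B/D/A; C/F] holding=E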